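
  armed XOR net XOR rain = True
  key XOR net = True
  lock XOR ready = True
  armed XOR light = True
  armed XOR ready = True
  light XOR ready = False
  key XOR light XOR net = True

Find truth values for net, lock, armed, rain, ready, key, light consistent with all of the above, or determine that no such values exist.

net = True; lock = True; armed = True; rain = True; ready = False; key = False; light = False

armed XOR net XOR rain = T XOR T XOR T = True ✓
key XOR net = F XOR T = True ✓
lock XOR ready = T XOR F = True ✓
armed XOR light = T XOR F = True ✓
armed XOR ready = T XOR F = True ✓
light XOR ready = F XOR F = False ✓
key XOR light XOR net = F XOR F XOR T = True ✓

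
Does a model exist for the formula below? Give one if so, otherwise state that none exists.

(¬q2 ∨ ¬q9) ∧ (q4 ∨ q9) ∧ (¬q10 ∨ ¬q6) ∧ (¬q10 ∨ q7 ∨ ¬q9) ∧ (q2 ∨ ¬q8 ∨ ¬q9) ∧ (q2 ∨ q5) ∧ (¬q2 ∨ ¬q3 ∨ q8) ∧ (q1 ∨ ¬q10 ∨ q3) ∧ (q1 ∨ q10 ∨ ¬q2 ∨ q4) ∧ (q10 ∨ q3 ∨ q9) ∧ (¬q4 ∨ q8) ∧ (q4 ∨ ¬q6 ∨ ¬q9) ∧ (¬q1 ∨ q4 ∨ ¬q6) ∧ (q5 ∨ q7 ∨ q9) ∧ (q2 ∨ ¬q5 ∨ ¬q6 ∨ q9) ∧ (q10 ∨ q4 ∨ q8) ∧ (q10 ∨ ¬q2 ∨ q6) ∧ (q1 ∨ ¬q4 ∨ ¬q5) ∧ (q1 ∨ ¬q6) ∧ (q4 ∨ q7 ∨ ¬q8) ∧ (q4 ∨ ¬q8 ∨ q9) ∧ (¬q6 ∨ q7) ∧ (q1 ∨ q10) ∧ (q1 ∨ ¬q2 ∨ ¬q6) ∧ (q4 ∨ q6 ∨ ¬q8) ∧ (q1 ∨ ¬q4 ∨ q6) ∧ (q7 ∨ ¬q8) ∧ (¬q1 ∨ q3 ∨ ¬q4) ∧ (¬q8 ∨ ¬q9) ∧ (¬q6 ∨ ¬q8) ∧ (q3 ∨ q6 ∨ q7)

Set q1 = True.
Set q2 = False.
  then (q2 ∨ q5) forces q5 = True.
Set q3 = True.
Set q4 = True.
  then (¬q4 ∨ q8) forces q8 = True.
  then (q7 ∨ ¬q8) forces q7 = True.
  then (¬q8 ∨ ¬q9) forces q9 = False.
  then (¬q6 ∨ ¬q8) forces q6 = False.
Set q10 = True.
All clauses satisfied.

q1 = True, q2 = False, q3 = True, q4 = True, q5 = True, q6 = False, q7 = True, q8 = True, q9 = False, q10 = True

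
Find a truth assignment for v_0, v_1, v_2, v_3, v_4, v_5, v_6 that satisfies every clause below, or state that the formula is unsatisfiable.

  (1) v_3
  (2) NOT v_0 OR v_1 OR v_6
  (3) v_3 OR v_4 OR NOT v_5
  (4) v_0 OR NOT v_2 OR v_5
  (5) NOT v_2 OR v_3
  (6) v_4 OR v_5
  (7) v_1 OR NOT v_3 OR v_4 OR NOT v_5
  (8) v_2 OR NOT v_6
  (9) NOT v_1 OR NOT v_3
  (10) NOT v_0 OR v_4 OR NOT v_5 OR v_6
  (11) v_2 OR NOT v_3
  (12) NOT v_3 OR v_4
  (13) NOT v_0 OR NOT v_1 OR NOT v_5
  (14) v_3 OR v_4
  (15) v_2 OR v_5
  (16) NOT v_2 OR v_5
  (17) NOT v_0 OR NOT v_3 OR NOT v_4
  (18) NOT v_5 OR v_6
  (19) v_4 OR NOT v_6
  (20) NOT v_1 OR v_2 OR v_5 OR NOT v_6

v_0=F, v_1=F, v_2=T, v_3=T, v_4=T, v_5=T, v_6=T

Unit clause (v_3) forces v_3 = True.
In (NOT v_1 OR NOT v_3) only NOT v_1 is left, so v_1 = False.
In (v_2 OR NOT v_3) only v_2 is left, so v_2 = True.
In (NOT v_3 OR v_4) only v_4 is left, so v_4 = True.
In (NOT v_2 OR v_5) only v_5 is left, so v_5 = True.
In (NOT v_0 OR NOT v_3 OR NOT v_4) only NOT v_0 is left, so v_0 = False.
In (NOT v_5 OR v_6) only v_6 is left, so v_6 = True.
All clauses satisfied.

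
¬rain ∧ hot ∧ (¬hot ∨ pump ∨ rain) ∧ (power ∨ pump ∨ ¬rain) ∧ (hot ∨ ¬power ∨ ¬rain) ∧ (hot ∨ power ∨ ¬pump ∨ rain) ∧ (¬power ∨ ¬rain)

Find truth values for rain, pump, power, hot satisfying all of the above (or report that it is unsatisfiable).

Unit clause (¬rain) forces rain = False.
Unit clause (hot) forces hot = True.
In (¬hot ∨ pump ∨ rain) only pump is left, so pump = True.
Set power = True.
Check each clause:
  (¬rain): ¬rain holds.
  (hot): hot holds.
  (¬hot ∨ pump ∨ rain): pump holds.
  (power ∨ pump ∨ ¬rain): power holds.
  (hot ∨ ¬power ∨ ¬rain): hot holds.
  (hot ∨ power ∨ ¬pump ∨ rain): hot holds.
  (¬power ∨ ¬rain): ¬rain holds.
All clauses satisfied.

rain: False; pump: True; power: True; hot: True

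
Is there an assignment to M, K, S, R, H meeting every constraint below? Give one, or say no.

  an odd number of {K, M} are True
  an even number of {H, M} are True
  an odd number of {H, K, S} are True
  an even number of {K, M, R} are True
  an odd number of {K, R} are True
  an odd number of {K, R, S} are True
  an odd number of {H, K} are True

M: True, K: False, S: False, R: True, H: True

{K, M}: 1 true → odd ✓
{H, M}: 2 true → even ✓
{H, K, S}: 1 true → odd ✓
{K, M, R}: 2 true → even ✓
{K, R}: 1 true → odd ✓
{K, R, S}: 1 true → odd ✓
{H, K}: 1 true → odd ✓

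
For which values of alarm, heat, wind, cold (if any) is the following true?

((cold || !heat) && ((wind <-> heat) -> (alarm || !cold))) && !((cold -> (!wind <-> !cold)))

alarm = False, heat = True, wind = False, cold = True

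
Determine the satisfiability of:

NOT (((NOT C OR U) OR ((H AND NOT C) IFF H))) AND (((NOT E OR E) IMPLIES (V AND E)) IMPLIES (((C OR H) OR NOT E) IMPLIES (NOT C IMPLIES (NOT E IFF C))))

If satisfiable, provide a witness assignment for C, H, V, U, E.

C=T; H=T; V=T; U=F; E=F

  NOT (((NOT C OR U) OR ((H AND NOT C) IFF H))) = True
    (NOT C OR U) OR ((H AND NOT C) IFF H) = False
      NOT C OR U = False
        NOT C = False
      (H AND NOT C) IFF H = False
        H AND NOT C = False
          NOT C = False
  ((NOT E OR E) IMPLIES (V AND E)) IMPLIES (((C OR H) OR NOT E) IMPLIES (NOT C IMPLIES (NOT E IFF C))) = True
    (NOT E OR E) IMPLIES (V AND E) = False
      NOT E OR E = True
        NOT E = True
      V AND E = False
    ((C OR H) OR NOT E) IMPLIES (NOT C IMPLIES (NOT E IFF C)) = True
      (C OR H) OR NOT E = True
        C OR H = True
        NOT E = True
      NOT C IMPLIES (NOT E IFF C) = True
        NOT C = False
        NOT E IFF C = True
          NOT E = True
Both conjuncts True, so the formula holds.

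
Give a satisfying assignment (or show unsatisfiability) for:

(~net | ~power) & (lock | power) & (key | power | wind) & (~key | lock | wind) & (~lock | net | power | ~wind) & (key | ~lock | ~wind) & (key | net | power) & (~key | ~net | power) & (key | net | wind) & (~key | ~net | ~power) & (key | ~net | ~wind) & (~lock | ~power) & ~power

power: False, wind: False, key: True, lock: True, net: False

Unit clause (~power) forces power = False.
In (lock | power) only lock is left, so lock = True.
Set wind = False.
  then (key | power | wind) forces key = True.
  then (~key | ~net | power) forces net = False.
All clauses satisfied.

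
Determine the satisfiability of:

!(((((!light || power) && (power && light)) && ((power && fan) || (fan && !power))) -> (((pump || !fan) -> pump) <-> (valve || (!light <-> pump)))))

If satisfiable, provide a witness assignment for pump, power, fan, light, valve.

pump = True, power = True, fan = True, light = True, valve = False

  !(((((!light || power) && (power && light)) && ((power && fan) || (fan && !power))) -> (((pump || !fan) -> pump) <-> (valve || (!light <-> pump))))) = True
    (((!light || power) && (power && light)) && ((power && fan) || (fan && !power))) -> (((pump || !fan) -> pump) <-> (valve || (!light <-> pump))) = False
      ((!light || power) && (power && light)) && ((power && fan) || (fan && !power)) = True
        (!light || power) && (power && light) = True
          !light || power = True
            !light = False
          power && light = True
        (power && fan) || (fan && !power) = True
          power && fan = True
          fan && !power = False
            !power = False
      ((pump || !fan) -> pump) <-> (valve || (!light <-> pump)) = False
        (pump || !fan) -> pump = True
          pump || !fan = True
            !fan = False
        valve || (!light <-> pump) = False
          !light <-> pump = False
            !light = False
The formula evaluates to True.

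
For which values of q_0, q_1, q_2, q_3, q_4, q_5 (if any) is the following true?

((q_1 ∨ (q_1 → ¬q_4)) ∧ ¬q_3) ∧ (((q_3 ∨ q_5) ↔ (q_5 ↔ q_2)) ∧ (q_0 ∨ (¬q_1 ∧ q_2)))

q_0 = False, q_1 = False, q_2 = True, q_3 = False, q_4 = False, q_5 = False

  (q_1 ∨ (q_1 → ¬q_4)) ∧ ¬q_3 = True
    q_1 ∨ (q_1 → ¬q_4) = True
      q_1 → ¬q_4 = True
        ¬q_4 = True
    ¬q_3 = True
  ((q_3 ∨ q_5) ↔ (q_5 ↔ q_2)) ∧ (q_0 ∨ (¬q_1 ∧ q_2)) = True
    (q_3 ∨ q_5) ↔ (q_5 ↔ q_2) = True
      q_3 ∨ q_5 = False
      q_5 ↔ q_2 = False
    q_0 ∨ (¬q_1 ∧ q_2) = True
      ¬q_1 ∧ q_2 = True
        ¬q_1 = True
Both conjuncts True, so the formula holds.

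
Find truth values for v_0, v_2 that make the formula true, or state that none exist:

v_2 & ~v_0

v_0 = False, v_2 = True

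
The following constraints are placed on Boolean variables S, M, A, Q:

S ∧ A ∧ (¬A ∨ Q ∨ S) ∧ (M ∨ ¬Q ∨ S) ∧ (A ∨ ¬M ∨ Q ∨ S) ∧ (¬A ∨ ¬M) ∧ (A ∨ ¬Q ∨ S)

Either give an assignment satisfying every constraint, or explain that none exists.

S=T; M=F; A=T; Q=F

Unit clause (S) forces S = True.
Unit clause (A) forces A = True.
In (¬A ∨ ¬M) only ¬M is left, so M = False.
Set Q = False.
Check each clause:
  (S): S holds.
  (A): A holds.
  (¬A ∨ Q ∨ S): S holds.
  (M ∨ ¬Q ∨ S): ¬Q holds.
  (A ∨ ¬M ∨ Q ∨ S): A holds.
  (¬A ∨ ¬M): ¬M holds.
  (A ∨ ¬Q ∨ S): A holds.
All clauses satisfied.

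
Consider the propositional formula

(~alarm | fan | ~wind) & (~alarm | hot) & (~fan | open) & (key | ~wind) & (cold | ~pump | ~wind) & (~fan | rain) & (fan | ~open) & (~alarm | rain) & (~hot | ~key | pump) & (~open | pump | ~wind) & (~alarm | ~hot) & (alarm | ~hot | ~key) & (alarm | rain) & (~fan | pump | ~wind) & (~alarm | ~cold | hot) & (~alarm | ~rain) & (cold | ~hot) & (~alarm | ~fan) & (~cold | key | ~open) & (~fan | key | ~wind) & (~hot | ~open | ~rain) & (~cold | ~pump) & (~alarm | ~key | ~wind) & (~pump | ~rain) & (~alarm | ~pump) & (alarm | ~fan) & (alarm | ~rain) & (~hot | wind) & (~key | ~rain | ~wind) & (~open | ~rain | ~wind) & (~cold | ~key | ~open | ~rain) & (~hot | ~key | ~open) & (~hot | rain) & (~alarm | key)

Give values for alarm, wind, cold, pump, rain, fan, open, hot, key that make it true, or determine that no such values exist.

Unsatisfiable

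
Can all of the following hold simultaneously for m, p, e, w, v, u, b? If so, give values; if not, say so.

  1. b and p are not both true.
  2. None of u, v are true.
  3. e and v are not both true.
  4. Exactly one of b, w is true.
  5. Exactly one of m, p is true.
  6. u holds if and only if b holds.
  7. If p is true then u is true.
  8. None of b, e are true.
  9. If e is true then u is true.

m: True, p: False, e: False, w: True, v: False, u: False, b: False

  (1) b=F, p=F — not both ✓
  (2) {u, v}: 0 true — none ✓
  (3) e=F, v=F — not both ✓
  (4) {b, w}: 1 true — exactly one ✓
  (5) {m, p}: 1 true — exactly one ✓
  (6) u=F, b=F — same ✓
  (7) p=F ⇒ u: vacuous ✓
  (8) {b, e}: 0 true — none ✓
  (9) e=F ⇒ u: vacuous ✓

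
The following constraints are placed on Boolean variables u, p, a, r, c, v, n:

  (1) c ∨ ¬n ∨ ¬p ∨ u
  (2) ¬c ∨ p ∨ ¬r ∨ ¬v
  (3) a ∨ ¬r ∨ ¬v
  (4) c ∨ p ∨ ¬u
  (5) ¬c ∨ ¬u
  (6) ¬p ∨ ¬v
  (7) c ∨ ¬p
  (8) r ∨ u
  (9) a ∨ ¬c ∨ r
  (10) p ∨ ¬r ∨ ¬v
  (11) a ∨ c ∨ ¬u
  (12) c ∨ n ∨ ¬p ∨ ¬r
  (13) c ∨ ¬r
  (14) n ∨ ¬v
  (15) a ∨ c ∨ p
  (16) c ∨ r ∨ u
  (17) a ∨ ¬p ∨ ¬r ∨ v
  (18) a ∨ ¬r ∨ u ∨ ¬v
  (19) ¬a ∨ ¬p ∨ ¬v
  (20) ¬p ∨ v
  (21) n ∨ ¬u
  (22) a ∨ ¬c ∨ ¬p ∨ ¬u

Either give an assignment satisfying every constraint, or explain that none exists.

Try u = True:
  (¬c ∨ ¬u) forces c = False.
  (c ∨ p ∨ ¬u) forces p = True.
  clause (c ∨ ¬p) is falsified — backtrack.
So u = False.
  then (r ∨ u) forces r = True.
  then (c ∨ ¬r) forces c = True.
Try p = True:
  (¬p ∨ ¬v) forces v = False.
  clause (¬p ∨ v) is falsified — backtrack.
So p = False.
  then (¬c ∨ p ∨ ¬r ∨ ¬v) forces v = False.
Set a = False.
Set n = False.
All clauses satisfied.

u = False, p = False, a = False, r = True, c = True, v = False, n = False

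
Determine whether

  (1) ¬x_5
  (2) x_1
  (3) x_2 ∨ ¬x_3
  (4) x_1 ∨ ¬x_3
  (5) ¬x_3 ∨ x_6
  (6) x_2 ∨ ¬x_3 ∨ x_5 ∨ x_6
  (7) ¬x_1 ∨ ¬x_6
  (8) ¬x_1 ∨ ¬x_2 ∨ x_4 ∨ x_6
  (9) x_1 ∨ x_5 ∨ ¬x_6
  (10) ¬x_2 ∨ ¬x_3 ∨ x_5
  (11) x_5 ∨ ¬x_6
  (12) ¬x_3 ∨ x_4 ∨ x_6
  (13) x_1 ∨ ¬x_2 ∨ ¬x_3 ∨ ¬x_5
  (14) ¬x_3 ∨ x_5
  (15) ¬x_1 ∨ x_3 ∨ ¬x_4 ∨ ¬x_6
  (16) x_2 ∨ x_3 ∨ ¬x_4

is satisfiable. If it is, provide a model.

x_1 = True, x_2 = True, x_3 = False, x_4 = True, x_5 = False, x_6 = False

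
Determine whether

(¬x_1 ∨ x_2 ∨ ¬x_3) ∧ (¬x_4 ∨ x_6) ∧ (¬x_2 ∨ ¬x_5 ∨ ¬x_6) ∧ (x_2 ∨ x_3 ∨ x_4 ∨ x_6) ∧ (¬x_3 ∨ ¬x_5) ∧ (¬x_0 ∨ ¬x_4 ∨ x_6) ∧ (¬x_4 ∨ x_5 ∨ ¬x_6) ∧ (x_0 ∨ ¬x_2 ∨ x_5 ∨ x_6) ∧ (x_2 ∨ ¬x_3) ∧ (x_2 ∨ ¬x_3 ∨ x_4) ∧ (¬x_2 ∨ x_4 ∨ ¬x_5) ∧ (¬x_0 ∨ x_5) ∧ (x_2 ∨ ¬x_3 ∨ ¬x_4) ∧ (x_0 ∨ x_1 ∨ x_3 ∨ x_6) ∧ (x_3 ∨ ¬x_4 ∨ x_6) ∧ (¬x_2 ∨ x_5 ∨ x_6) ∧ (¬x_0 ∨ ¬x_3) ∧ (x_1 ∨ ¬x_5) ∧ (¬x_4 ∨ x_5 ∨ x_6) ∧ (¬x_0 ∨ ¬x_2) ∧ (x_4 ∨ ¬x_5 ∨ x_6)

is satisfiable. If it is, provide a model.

x_0 = False, x_1 = False, x_2 = True, x_3 = False, x_4 = False, x_5 = False, x_6 = True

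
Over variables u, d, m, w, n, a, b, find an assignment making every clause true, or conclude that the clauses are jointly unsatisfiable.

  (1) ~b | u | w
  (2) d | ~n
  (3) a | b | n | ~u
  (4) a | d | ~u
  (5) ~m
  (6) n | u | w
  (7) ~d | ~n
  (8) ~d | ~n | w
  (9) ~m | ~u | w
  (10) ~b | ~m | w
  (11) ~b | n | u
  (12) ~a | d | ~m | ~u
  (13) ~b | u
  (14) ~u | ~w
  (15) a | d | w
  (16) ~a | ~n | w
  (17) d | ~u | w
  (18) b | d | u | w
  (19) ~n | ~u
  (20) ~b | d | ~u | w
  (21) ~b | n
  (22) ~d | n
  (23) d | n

Unsatisfiable

Case d = True:
  (~m) forces m = False.
  (~d | ~n) forces n = False.
  Clause (~d | n) is falsified — contradiction.
Case d = False:
  (d | ~n) forces n = False.
  Clause (d | n) is falsified — contradiction.
Both cases fail, so the formula is unsatisfiable.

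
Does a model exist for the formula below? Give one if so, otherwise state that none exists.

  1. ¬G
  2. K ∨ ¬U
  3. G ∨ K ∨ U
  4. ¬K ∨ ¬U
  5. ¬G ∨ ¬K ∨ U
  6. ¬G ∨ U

Unit clause (¬G) forces G = False.
Set K = True.
  then (¬K ∨ ¬U) forces U = False.
Check each clause:
  (¬G): ¬G holds.
  (K ∨ ¬U): K holds.
  (G ∨ K ∨ U): K holds.
  (¬K ∨ ¬U): ¬U holds.
  (¬G ∨ ¬K ∨ U): ¬G holds.
  (¬G ∨ U): ¬G holds.
All clauses satisfied.

K: True; U: False; G: False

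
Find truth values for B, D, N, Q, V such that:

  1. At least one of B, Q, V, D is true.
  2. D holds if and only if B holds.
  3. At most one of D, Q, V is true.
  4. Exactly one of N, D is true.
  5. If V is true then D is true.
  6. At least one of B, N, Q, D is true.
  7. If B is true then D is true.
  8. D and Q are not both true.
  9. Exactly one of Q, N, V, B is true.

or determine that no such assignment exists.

B=T, D=T, N=F, Q=F, V=F

  (1) {B, Q, V, D}: 2 true — at least one ✓
  (2) D=T, B=T — same ✓
  (3) {D, Q, V}: 1 true — at most one ✓
  (4) {N, D}: 1 true — exactly one ✓
  (5) V=F ⇒ D: vacuous ✓
  (6) {B, N, Q, D}: 2 true — at least one ✓
  (7) B=T ⇒ D: T ✓
  (8) D=T, Q=F — not both ✓
  (9) {Q, N, V, B}: 1 true — exactly one ✓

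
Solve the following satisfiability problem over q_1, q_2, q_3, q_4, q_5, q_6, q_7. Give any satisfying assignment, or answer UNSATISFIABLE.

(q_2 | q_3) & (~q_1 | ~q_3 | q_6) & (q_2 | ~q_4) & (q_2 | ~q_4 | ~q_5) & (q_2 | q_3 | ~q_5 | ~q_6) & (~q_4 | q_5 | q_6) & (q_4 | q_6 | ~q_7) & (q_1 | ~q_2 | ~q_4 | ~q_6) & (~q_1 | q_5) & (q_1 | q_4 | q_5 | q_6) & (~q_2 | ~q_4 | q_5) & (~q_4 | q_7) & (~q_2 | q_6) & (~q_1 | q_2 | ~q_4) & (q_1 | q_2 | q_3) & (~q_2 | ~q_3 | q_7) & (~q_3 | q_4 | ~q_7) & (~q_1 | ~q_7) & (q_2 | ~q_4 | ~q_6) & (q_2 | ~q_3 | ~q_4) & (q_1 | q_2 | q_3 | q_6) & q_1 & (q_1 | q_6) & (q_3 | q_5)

Unit clause (q_1) forces q_1 = True.
In (~q_1 | q_5) only q_5 is left, so q_5 = True.
In (~q_1 | ~q_7) only ~q_7 is left, so q_7 = False.
In (~q_4 | q_7) only ~q_4 is left, so q_4 = False.
Set q_2 = True.
  then (~q_2 | q_6) forces q_6 = True.
  then (~q_2 | ~q_3 | q_7) forces q_3 = False.
All clauses satisfied.

q_1 = True, q_2 = True, q_3 = False, q_4 = False, q_5 = True, q_6 = True, q_7 = False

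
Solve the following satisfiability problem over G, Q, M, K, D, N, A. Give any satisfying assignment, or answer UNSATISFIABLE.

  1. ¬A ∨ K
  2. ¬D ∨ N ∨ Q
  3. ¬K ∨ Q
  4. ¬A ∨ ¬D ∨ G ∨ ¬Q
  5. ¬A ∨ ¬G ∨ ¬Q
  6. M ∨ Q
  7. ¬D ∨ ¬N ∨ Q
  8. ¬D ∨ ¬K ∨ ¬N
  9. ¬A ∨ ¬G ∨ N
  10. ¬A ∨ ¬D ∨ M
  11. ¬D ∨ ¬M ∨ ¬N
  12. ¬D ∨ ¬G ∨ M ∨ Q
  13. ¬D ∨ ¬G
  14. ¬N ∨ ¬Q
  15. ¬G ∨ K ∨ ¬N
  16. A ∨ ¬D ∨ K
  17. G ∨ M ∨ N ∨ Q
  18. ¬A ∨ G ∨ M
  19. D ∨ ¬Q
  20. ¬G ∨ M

G = False, Q = True, M = False, K = True, D = True, N = False, A = False

Set G = False.
Set Q = True.
  then (¬N ∨ ¬Q) forces N = False.
  then (D ∨ ¬Q) forces D = True.
  then (¬A ∨ ¬D ∨ G ∨ ¬Q) forces A = False.
  then (A ∨ ¬D ∨ K) forces K = True.
Set M = False.
All clauses satisfied.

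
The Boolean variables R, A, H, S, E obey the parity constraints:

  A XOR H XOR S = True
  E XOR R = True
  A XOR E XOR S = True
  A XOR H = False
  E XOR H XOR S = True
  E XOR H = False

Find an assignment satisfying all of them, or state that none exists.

R=F, A=T, H=T, S=T, E=T

A XOR H XOR S = T XOR T XOR T = True ✓
E XOR R = T XOR F = True ✓
A XOR E XOR S = T XOR T XOR T = True ✓
A XOR H = T XOR T = False ✓
E XOR H XOR S = T XOR T XOR T = True ✓
E XOR H = T XOR T = False ✓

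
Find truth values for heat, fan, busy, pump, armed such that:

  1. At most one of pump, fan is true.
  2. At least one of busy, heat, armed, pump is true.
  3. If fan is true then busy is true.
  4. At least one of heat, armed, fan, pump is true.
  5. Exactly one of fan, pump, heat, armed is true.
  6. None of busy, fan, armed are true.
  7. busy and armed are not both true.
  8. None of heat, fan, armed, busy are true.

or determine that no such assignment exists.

heat = False; fan = False; busy = False; pump = True; armed = False

  (1) {pump, fan}: 1 true — at most one ✓
  (2) {busy, heat, armed, pump}: 1 true — at least one ✓
  (3) fan=F ⇒ busy: vacuous ✓
  (4) {heat, armed, fan, pump}: 1 true — at least one ✓
  (5) {fan, pump, heat, armed}: 1 true — exactly one ✓
  (6) {busy, fan, armed}: 0 true — none ✓
  (7) busy=F, armed=F — not both ✓
  (8) {heat, fan, armed, busy}: 0 true — none ✓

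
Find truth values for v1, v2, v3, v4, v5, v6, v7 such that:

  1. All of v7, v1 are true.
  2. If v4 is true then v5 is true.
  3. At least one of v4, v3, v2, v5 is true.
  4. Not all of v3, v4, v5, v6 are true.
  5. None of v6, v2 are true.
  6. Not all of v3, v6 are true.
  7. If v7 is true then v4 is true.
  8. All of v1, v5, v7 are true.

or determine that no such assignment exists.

v1 = True; v2 = False; v3 = True; v4 = True; v5 = True; v6 = False; v7 = True

  (1) {v7, v1}: all 2 true ✓
  (2) v4=T ⇒ v5: T ✓
  (3) {v4, v3, v2, v5}: 3 true — at least one ✓
  (4) {v3, v4, v5, v6}: 3/4 true — not all ✓
  (5) {v6, v2}: 0 true — none ✓
  (6) {v3, v6}: 1/2 true — not all ✓
  (7) v7=T ⇒ v4: T ✓
  (8) {v1, v5, v7}: all 3 true ✓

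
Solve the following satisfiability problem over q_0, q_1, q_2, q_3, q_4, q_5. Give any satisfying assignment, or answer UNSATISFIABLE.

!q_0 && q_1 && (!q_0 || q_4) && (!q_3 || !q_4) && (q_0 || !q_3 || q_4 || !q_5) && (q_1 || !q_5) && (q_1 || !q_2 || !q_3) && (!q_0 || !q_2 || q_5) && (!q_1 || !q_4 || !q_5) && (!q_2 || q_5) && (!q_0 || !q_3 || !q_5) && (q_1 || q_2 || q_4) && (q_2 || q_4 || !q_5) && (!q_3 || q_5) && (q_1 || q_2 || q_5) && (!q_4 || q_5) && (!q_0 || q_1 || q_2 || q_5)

q_0: False, q_1: True, q_2: True, q_3: False, q_4: False, q_5: True

Unit clause (!q_0) forces q_0 = False.
Unit clause (q_1) forces q_1 = True.
Set q_2 = True.
  then (!q_2 || q_5) forces q_5 = True.
  then (!q_1 || !q_4 || !q_5) forces q_4 = False.
  then (q_0 || !q_3 || q_4 || !q_5) forces q_3 = False.
All clauses satisfied.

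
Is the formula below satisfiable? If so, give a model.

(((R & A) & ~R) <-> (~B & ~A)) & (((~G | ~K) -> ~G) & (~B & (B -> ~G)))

R = False, B = False, G = True, A = True, K = True

  ((R & A) & ~R) <-> (~B & ~A) = True
    (R & A) & ~R = False
      R & A = False
      ~R = True
    ~B & ~A = False
      ~B = True
      ~A = False
  ((~G | ~K) -> ~G) & (~B & (B -> ~G)) = True
    (~G | ~K) -> ~G = True
      ~G | ~K = False
        ~G = False
        ~K = False
      ~G = False
    ~B & (B -> ~G) = True
      ~B = True
      B -> ~G = True
        ~G = False
Both conjuncts True, so the formula holds.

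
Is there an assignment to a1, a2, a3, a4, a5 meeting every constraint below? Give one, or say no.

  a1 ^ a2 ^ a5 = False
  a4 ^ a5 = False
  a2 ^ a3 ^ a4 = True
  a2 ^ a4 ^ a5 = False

a1: True, a2: False, a3: False, a4: True, a5: True

a1 ^ a2 ^ a5 = T ^ F ^ T = False ✓
a4 ^ a5 = T ^ T = False ✓
a2 ^ a3 ^ a4 = F ^ F ^ T = True ✓
a2 ^ a4 ^ a5 = F ^ T ^ T = False ✓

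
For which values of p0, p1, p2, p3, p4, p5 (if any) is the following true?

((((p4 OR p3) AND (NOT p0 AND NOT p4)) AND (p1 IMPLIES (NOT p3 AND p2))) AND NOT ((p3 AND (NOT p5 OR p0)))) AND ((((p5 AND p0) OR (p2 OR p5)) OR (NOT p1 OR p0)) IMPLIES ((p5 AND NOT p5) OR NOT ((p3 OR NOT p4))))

Case p0 = True: the conjunct NOT p0 is False.
Case p0 = False: the formula simplifies to ((((p4 OR p3) AND NOT p4) AND (p1 IMPLIES (NOT p3 AND p2))) AND NOT ((p3 AND NOT p5))) AND (((p2 OR p5) OR NOT p1) IMPLIES ((p5 AND NOT p5) OR NOT ((p3 OR NOT p4)))).
  p4 = True: the conjunct NOT p4 is False.
  p4 = False: simplifies to ((p3 AND (p1 IMPLIES (NOT p3 AND p2))) AND NOT ((p3 AND NOT p5))) AND (((p2 OR p5) OR NOT p1) IMPLIES (p5 AND NOT p5)).
    p5 = True: the conjunct ((p2 OR p5) OR NOT p1) IMPLIES (p5 AND NOT p5) becomes (True OR NOT p1) IMPLIES (True AND False) = False.
    p5 = False: simplifies to ((p3 AND (p1 IMPLIES (NOT p3 AND p2))) AND NOT p3) AND NOT ((p2 OR NOT p1)).
      p3 = True: the conjunct NOT p3 is False.
      p3 = False: the conjunct p3 is False.
Both cases fail — unsatisfiable.

The formula is unsatisfiable.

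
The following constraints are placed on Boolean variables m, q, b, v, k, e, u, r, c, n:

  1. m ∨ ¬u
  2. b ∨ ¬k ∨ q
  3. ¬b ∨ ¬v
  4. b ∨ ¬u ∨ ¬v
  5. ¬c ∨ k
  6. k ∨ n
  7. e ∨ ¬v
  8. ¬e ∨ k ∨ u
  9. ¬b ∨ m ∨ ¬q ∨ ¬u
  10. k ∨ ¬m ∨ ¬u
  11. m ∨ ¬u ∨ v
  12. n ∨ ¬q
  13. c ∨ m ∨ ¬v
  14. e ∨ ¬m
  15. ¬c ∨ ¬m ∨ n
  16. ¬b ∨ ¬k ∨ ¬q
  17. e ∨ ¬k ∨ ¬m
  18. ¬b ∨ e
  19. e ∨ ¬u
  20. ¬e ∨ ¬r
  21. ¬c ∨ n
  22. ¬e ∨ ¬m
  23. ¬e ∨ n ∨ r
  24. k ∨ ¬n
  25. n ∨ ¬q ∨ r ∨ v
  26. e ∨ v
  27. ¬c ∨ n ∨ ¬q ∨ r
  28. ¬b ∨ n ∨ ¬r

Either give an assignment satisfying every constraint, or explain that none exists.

Try m = True:
  (e ∨ ¬m) forces e = True.
  clause (¬e ∨ ¬m) is falsified — backtrack.
So m = False.
  then (m ∨ ¬u) forces u = False.
Set q = False.
Set b = True.
  then (¬b ∨ ¬v) forces v = False.
  then (¬b ∨ e) forces e = True.
  then (¬e ∨ ¬r) forces r = False.
  then (¬e ∨ n ∨ r) forces n = True.
  then (k ∨ ¬n) forces k = True.
Set c = False.
All clauses satisfied.

m = False; q = False; b = True; v = False; k = True; e = True; u = False; r = False; c = False; n = True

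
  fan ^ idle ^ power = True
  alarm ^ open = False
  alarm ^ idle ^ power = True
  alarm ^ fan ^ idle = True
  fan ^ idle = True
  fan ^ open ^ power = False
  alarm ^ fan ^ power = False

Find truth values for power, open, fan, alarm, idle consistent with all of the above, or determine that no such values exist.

power: False, open: False, fan: False, alarm: False, idle: True

fan ^ idle ^ power = F ^ T ^ F = True ✓
alarm ^ open = F ^ F = False ✓
alarm ^ idle ^ power = F ^ T ^ F = True ✓
alarm ^ fan ^ idle = F ^ F ^ T = True ✓
fan ^ idle = F ^ T = True ✓
fan ^ open ^ power = F ^ F ^ F = False ✓
alarm ^ fan ^ power = F ^ F ^ F = False ✓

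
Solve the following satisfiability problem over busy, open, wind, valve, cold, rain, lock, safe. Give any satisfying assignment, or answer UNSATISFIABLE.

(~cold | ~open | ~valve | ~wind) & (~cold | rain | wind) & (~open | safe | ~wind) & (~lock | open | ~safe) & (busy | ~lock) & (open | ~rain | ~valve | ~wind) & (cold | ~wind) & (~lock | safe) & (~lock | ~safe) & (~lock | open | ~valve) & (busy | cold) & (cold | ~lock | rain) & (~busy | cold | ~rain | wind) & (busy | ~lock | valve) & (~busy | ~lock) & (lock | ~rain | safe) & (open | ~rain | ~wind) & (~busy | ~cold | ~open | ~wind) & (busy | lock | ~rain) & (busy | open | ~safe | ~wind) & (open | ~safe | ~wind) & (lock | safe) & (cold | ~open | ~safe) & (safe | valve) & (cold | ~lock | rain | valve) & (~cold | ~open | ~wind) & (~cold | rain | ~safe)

busy = True; open = True; wind = False; valve = True; cold = True; rain = True; lock = False; safe = True

Set busy = True.
  then (~busy | ~lock) forces lock = False.
  then (lock | safe) forces safe = True.
Set open = True.
  then (cold | ~open | ~safe) forces cold = True.
  then (~cold | ~open | ~wind) forces wind = False.
  then (~cold | rain | ~safe) forces rain = True.
Set valve = True.
All clauses satisfied.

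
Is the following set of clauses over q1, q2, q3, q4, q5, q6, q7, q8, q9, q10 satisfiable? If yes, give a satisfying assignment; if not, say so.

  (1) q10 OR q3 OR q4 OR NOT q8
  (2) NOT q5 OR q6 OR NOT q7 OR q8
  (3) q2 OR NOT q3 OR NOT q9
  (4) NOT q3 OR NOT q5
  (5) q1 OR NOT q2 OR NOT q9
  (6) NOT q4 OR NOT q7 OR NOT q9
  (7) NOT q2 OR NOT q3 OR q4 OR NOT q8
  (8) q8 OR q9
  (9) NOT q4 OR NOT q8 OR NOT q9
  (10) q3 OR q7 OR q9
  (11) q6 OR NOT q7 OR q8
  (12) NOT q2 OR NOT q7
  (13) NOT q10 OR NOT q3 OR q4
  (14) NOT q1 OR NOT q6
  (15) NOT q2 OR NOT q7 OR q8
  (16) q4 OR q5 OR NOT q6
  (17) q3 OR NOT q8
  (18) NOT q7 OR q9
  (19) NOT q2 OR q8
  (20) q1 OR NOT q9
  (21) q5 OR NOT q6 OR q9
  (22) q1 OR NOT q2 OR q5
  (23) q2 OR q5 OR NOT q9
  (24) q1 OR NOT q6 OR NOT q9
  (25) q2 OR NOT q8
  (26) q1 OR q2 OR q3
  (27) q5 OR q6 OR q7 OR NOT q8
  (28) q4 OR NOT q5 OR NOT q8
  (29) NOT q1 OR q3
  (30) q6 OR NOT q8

Case q2 = True:
  (NOT q2 OR NOT q7) forces q7 = False.
  (NOT q2 OR q8) forces q8 = True.
  (q3 OR NOT q8) forces q3 = True.
  (NOT q3 OR NOT q5) forces q5 = False.
  (NOT q2 OR NOT q3 OR q4 OR NOT q8) forces q4 = True.
  (NOT q4 OR NOT q8 OR NOT q9) forces q9 = False.
  (q5 OR NOT q6 OR q9) forces q6 = False.
  Clause (q5 OR q6 OR q7 OR NOT q8) is falsified — contradiction.
Case q2 = False:
  (q2 OR NOT q8) forces q8 = False.
  (q8 OR q9) forces q9 = True.
  (q2 OR NOT q3 OR NOT q9) forces q3 = False.
  (q1 OR NOT q9) forces q1 = True.
  Clause (NOT q1 OR q3) is falsified — contradiction.
Both cases fail, so the formula is unsatisfiable.

Unsatisfiable — no assignment works.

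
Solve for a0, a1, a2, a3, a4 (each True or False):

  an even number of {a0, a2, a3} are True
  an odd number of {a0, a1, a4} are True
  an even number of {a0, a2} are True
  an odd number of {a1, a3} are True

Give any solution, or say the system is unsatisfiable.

a0 = True; a1 = True; a2 = True; a3 = False; a4 = True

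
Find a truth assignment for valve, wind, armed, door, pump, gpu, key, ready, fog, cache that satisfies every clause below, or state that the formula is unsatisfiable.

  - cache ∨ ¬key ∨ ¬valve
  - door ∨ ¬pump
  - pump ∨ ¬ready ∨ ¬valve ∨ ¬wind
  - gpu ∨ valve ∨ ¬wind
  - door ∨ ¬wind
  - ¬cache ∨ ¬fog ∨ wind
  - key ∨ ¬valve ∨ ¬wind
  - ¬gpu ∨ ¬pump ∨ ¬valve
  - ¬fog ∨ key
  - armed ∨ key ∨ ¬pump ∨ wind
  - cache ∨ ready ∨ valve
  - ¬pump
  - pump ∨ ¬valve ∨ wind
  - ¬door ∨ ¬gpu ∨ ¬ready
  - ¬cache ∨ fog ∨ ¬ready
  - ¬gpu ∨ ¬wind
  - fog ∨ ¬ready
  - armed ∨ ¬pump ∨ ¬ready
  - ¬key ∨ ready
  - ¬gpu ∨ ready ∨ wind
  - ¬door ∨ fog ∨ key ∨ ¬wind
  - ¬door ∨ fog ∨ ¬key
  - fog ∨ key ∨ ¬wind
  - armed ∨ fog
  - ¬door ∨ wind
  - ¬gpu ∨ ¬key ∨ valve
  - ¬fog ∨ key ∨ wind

valve = False, wind = False, armed = False, door = False, pump = False, gpu = False, key = True, ready = True, fog = True, cache = False

Unit clause (¬pump) forces pump = False.
Try valve = True:
  (pump ∨ ¬valve ∨ wind) forces wind = True.
  (pump ∨ ¬ready ∨ ¬valve ∨ ¬wind) forces ready = False.
  (door ∨ ¬wind) forces door = True.
  (key ∨ ¬valve ∨ ¬wind) forces key = True.
  clause (¬key ∨ ready) is falsified — backtrack.
So valve = False.
Try wind = True:
  (gpu ∨ valve ∨ ¬wind) forces gpu = True.
  clause (¬gpu ∨ ¬wind) is falsified — backtrack.
So wind = False.
  then (¬door ∨ wind) forces door = False.
Set armed = False.
  then (armed ∨ fog) forces fog = True.
  then (¬fog ∨ key ∨ wind) forces key = True.
  then (¬cache ∨ ¬fog ∨ wind) forces cache = False.
  then (cache ∨ ready ∨ valve) forces ready = True.
  then (¬gpu ∨ ¬key ∨ valve) forces gpu = False.
All clauses satisfied.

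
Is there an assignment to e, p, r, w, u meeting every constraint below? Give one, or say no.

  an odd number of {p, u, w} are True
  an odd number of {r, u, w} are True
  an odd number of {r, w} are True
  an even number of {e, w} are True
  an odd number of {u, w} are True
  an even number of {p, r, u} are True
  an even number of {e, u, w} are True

e = True, p = False, r = False, w = True, u = False

{p, u, w}: 1 true → odd ✓
{r, u, w}: 1 true → odd ✓
{r, w}: 1 true → odd ✓
{e, w}: 2 true → even ✓
{u, w}: 1 true → odd ✓
{p, r, u}: 0 true → even ✓
{e, u, w}: 2 true → even ✓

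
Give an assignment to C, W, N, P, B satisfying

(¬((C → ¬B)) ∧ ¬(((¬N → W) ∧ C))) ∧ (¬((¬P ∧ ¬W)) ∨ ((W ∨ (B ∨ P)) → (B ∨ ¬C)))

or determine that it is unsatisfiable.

C: True; W: False; N: False; P: True; B: True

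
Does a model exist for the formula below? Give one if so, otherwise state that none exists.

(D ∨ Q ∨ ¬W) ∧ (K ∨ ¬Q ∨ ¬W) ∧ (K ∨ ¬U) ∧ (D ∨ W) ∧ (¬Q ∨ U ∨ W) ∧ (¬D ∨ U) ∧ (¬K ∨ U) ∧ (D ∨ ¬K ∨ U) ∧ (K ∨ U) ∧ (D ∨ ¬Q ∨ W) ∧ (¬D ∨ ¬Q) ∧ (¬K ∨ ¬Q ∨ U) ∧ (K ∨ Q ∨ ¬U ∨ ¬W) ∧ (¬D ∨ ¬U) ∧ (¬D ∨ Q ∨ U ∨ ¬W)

D = False; K = True; W = True; Q = True; U = True

Try D = True:
  (¬D ∨ U) forces U = True.
  clause (¬D ∨ ¬U) is falsified — backtrack.
So D = False.
  then (D ∨ W) forces W = True.
  then (D ∨ Q ∨ ¬W) forces Q = True.
  then (K ∨ ¬Q ∨ ¬W) forces K = True.
  then (¬K ∨ U) forces U = True.
All clauses satisfied.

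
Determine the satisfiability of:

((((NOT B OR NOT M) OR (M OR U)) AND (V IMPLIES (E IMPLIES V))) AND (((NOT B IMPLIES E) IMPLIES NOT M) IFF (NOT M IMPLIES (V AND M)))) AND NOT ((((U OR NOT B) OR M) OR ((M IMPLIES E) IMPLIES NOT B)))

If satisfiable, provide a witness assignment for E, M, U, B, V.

Unsatisfiable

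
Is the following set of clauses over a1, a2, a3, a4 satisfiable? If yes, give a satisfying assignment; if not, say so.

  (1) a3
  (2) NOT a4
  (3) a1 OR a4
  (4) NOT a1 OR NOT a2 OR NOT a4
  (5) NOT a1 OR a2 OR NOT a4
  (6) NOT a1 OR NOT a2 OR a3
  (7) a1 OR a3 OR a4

Unit clause (a3) forces a3 = True.
Unit clause (NOT a4) forces a4 = False.
In (a1 OR a4) only a1 is left, so a1 = True.
Set a2 = False.
All clauses satisfied.

a1 = True, a2 = False, a3 = True, a4 = False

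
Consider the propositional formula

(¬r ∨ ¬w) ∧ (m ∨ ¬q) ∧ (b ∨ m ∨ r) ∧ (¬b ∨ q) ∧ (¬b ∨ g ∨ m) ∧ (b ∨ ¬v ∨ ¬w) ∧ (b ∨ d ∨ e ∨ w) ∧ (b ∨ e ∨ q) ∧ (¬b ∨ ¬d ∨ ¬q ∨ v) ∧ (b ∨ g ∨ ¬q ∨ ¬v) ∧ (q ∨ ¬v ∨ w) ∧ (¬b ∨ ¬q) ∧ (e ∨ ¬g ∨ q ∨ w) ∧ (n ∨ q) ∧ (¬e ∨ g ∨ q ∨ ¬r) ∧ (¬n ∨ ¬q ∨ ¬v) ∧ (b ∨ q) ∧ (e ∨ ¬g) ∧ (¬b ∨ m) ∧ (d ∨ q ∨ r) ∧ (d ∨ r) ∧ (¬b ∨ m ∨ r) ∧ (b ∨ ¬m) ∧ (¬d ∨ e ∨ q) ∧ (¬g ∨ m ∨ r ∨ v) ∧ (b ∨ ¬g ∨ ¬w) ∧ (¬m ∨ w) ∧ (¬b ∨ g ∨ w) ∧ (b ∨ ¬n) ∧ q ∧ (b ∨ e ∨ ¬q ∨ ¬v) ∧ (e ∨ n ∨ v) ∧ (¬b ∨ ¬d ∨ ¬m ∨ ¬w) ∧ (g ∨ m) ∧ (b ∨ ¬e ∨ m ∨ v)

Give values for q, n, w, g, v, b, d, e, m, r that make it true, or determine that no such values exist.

Case q = True:
  (m ∨ ¬q) forces m = True.
  (¬b ∨ ¬q) forces b = False.
  Clause (b ∨ ¬m) is falsified — contradiction.
Case q = False:
  Clause (q) is falsified — contradiction.
Both cases fail, so the formula is unsatisfiable.

The formula is unsatisfiable.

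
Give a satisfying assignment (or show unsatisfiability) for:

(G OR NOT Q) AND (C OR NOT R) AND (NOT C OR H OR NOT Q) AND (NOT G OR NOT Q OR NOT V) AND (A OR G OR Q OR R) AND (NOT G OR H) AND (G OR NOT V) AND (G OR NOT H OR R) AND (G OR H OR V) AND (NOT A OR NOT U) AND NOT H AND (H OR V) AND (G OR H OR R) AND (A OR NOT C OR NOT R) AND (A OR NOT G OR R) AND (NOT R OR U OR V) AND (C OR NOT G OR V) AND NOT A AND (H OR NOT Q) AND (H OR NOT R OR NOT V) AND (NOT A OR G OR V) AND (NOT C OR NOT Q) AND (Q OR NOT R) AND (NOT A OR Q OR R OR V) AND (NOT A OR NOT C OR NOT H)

No satisfying assignment exists.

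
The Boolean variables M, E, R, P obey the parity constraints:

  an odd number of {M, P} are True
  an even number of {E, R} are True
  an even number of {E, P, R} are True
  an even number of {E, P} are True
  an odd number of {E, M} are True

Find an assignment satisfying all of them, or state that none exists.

M = True, E = False, R = False, P = False

{M, P}: 1 true → odd ✓
{E, R}: 0 true → even ✓
{E, P, R}: 0 true → even ✓
{E, P}: 0 true → even ✓
{E, M}: 1 true → odd ✓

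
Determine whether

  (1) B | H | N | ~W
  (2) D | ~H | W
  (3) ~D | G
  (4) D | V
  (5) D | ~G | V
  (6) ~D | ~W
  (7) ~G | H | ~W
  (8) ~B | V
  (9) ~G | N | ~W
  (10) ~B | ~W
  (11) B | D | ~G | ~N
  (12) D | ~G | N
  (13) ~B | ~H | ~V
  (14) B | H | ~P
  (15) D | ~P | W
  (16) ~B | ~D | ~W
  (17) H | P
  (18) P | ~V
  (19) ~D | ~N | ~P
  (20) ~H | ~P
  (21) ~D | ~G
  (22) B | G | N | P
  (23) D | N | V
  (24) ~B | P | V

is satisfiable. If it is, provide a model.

Case D = True:
  (~D | G) forces G = True.
  Clause (~D | ~G) is falsified — contradiction.
Case D = False:
  (D | V) forces V = True.
  (P | ~V) forces P = True.
  (D | ~P | W) forces W = True.
  (~B | ~W) forces B = False.
  (B | H | ~P) forces H = True.
  Clause (~H | ~P) is falsified — contradiction.
Both cases fail, so the formula is unsatisfiable.

The formula is unsatisfiable.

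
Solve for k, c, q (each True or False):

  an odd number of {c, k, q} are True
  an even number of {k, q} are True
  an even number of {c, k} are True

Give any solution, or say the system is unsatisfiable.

k: True, c: True, q: True

{c, k, q}: 3 true → odd ✓
{k, q}: 2 true → even ✓
{c, k}: 2 true → even ✓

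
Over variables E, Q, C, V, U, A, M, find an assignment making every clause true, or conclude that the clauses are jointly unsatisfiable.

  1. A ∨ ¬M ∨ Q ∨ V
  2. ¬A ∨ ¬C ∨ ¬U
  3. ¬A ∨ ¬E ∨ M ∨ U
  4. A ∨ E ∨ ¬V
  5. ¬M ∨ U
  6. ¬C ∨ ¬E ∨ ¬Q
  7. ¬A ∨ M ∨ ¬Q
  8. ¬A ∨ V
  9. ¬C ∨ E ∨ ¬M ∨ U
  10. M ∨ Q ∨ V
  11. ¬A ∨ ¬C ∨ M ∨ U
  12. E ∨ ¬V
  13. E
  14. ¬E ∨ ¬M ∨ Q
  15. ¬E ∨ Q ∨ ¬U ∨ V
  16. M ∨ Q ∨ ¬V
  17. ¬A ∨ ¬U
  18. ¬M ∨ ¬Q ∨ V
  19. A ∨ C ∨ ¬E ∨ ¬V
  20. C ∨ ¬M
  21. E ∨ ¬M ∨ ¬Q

Unit clause (E) forces E = True.
Try Q = False:
  (¬E ∨ ¬M ∨ Q) forces M = False.
  (M ∨ Q ∨ V) forces V = True.
  clause (M ∨ Q ∨ ¬V) is falsified — backtrack.
So Q = True.
  then (¬C ∨ ¬E ∨ ¬Q) forces C = False.
  then (C ∨ ¬M) forces M = False.
  then (¬A ∨ M ∨ ¬Q) forces A = False.
  then (A ∨ C ∨ ¬E ∨ ¬V) forces V = False.
Set U = True.
All clauses satisfied.

E: True, Q: True, C: False, V: False, U: True, A: False, M: False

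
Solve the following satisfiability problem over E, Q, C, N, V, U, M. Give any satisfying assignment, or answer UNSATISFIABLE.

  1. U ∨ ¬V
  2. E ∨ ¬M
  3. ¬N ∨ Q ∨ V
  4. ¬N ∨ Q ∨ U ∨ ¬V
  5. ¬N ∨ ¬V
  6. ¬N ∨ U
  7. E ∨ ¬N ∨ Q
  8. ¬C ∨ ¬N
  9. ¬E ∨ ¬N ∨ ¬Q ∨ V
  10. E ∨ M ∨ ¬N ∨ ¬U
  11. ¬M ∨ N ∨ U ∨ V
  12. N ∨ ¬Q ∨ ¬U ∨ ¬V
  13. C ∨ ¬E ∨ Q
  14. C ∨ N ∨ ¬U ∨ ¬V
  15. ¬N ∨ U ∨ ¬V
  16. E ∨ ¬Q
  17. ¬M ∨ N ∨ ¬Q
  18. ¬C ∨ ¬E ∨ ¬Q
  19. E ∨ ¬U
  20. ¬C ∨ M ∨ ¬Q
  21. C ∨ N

Set E = True.
Try Q = True:
  (¬C ∨ ¬E ∨ ¬Q) forces C = False.
  (C ∨ N) forces N = True.
  (¬N ∨ ¬V) forces V = False.
  clause (¬E ∨ ¬N ∨ ¬Q ∨ V) is falsified — backtrack.
So Q = False.
  then (C ∨ ¬E ∨ Q) forces C = True.
  then (¬C ∨ ¬N) forces N = False.
Set V = True.
  then (U ∨ ¬V) forces U = True.
Set M = True.
All clauses satisfied.

E=T, Q=F, C=T, N=F, V=T, U=T, M=T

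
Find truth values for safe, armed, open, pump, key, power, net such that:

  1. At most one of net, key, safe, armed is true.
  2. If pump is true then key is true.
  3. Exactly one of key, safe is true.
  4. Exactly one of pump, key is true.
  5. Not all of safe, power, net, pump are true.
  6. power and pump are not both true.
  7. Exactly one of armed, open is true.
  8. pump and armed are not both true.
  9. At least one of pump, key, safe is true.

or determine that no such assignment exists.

safe=F; armed=F; open=T; pump=F; key=T; power=F; net=F

  (1) {net, key, safe, armed}: 1 true — at most one ✓
  (2) pump=F ⇒ key: vacuous ✓
  (3) {key, safe}: 1 true — exactly one ✓
  (4) {pump, key}: 1 true — exactly one ✓
  (5) {safe, power, net, pump}: 0/4 true — not all ✓
  (6) power=F, pump=F — not both ✓
  (7) {armed, open}: 1 true — exactly one ✓
  (8) pump=F, armed=F — not both ✓
  (9) {pump, key, safe}: 1 true — at least one ✓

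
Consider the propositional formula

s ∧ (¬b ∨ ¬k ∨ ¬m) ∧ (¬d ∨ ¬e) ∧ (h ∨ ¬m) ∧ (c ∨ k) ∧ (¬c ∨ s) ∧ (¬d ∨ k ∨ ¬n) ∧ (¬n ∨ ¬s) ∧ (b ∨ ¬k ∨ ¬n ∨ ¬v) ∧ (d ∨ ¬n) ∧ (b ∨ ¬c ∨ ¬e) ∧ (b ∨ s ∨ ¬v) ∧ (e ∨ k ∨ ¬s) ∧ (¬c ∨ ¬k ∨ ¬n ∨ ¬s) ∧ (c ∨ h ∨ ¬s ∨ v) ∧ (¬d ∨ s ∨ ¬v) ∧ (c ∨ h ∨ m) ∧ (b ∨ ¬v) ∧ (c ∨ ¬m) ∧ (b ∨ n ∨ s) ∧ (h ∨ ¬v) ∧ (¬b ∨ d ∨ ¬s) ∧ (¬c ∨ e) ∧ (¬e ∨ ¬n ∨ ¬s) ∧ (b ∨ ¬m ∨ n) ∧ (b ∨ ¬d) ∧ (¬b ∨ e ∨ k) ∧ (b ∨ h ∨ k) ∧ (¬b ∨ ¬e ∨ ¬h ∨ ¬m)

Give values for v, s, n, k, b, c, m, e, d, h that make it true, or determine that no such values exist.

v = False, s = True, n = False, k = True, b = False, c = False, m = False, e = True, d = False, h = True

Unit clause (s) forces s = True.
In (¬n ∨ ¬s) only ¬n is left, so n = False.
Set v = False.
Set k = True.
Set b = False.
  then (b ∨ ¬m ∨ n) forces m = False.
  then (b ∨ ¬d) forces d = False.
Try c = True:
  (b ∨ ¬c ∨ ¬e) forces e = False.
  clause (¬c ∨ e) is falsified — backtrack.
So c = False.
  then (c ∨ h ∨ ¬s ∨ v) forces h = True.
Set e = True.
All clauses satisfied.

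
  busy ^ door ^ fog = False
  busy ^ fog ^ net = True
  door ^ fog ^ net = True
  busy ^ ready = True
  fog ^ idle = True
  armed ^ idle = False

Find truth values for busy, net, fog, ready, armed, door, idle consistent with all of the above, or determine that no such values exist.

busy=T, net=F, fog=F, ready=F, armed=T, door=T, idle=T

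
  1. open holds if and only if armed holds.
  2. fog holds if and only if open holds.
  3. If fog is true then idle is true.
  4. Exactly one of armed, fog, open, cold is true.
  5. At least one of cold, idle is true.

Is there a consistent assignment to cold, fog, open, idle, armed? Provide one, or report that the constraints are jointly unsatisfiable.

cold=T, fog=F, open=F, idle=F, armed=F

  (1) open=F, armed=F — same ✓
  (2) fog=F, open=F — same ✓
  (3) fog=F ⇒ idle: vacuous ✓
  (4) {armed, fog, open, cold}: 1 true — exactly one ✓
  (5) {cold, idle}: 1 true — at least one ✓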